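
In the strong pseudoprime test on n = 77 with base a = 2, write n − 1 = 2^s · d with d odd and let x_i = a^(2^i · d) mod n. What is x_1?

25

n − 1 = 76 = 2^2 · 19, so s = 2 and d = 19.
Repeated squaring mod 77: 2^1 ≡ 2, 2^2 ≡ 4, 2^4 ≡ 16, 2^8 ≡ 25, 2^16 ≡ 9.
19 = 16 + 2 + 1, so 2^19 ≡ 9·4·2 ≡ 72 (mod 77).
x_0 = 72.
x_1 = 72^2 mod 77 = 25.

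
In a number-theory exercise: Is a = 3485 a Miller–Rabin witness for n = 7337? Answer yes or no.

yes

n − 1 = 7336 = 2^3 · 917, so s = 3 and d = 917.
Repeated squaring mod 7337: 3485^1 ≡ 3485, 3485^2 ≡ 2490, 3485^4 ≡ 335, 3485^8 ≡ 2170, 3485^16 ≡ 5883, 3485^32 ≡ 1060, 3485^64 ≡ 1039, 3485^128 ≡ 982, 3485^256 ≡ 3177, 3485^512 ≡ 4954.
917 = 512 + 256 + 128 + 16 + 4 + 1, so 3485^917 ≡ 4954·3177·982·5883·335·3485 ≡ 5625 (mod 7337).
x_0 = 3485^917 mod 7337 = 5625.
x_0 is neither 1 nor 7336, so continue squaring.
x_1 = 5625^2 mod 7337 = 3481.
x_2 = 3481^2 mod 7337 = 3974.
Reached i = s−1 = 2 without hitting −1: 3485 is a Miller–Rabin witness and 7337 is composite.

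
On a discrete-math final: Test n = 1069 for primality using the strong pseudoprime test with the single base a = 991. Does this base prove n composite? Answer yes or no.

n − 1 = 1068 = 2^2 · 267, so s = 2 and d = 267.
x_0 = 991^267 mod 1069 = 249.
x_0 is neither 1 nor 1068, so continue squaring.
x_1 = 249^2 mod 1069 = 1068.
x_1 ≡ −1, so 991 is not a witness.

no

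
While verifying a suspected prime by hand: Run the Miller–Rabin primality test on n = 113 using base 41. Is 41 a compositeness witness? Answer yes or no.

no

n − 1 = 112 = 2^4 · 7, so s = 4 and d = 7.
Repeated squaring mod 113: 41^1 ≡ 41, 41^2 ≡ 99, 41^4 ≡ 83.
7 = 4 + 2 + 1, so 41^7 ≡ 83·99·41 ≡ 44 (mod 113).
x_0 = 41^7 mod 113 = 44.
x_0 is neither 1 nor 112, so continue squaring.
x_1 = 44^2 mod 113 = 15.
x_2 = 15^2 mod 113 = 112.
x_2 ≡ −1, so 41 is not a witness.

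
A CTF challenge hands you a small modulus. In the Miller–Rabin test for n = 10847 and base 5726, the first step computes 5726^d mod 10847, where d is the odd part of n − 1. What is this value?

n − 1 = 10846 = 2^1 · 5423, so s = 1 and d = 5423.
Repeated squaring mod 10847: 5726^1 ≡ 5726, 5726^2 ≡ 7442, 5726^4 ≡ 9429, 5726^8 ≡ 4029, 5726^16 ≡ 5729, 5726^32 ≡ 9266, 5726^64 ≡ 4751, 5726^128 ≡ 10241, 5726^256 ≡ 9285, 5726^512 ≡ 10116, 5726^1024 ≡ 2858, 5726^2048 ≡ 373, 5726^4096 ≡ 8965.
5423 = 4096 + 1024 + 256 + 32 + 8 + 4 + 2 + 1, so 5726^5423 ≡ 8965·2858·9285·9266·4029·9429·7442·5726 ≡ 10846 (mod 10847).

10846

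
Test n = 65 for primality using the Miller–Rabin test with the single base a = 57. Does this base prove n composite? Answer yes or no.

n − 1 = 64 = 2^6 · 1, so s = 6 and d = 1.
x_0 = 57^1 mod 65 = 57.
x_0 is neither 1 nor 64, so continue squaring.
x_1 = 57^2 mod 65 = 64.
x_1 ≡ −1, so 57 is not a witness.

no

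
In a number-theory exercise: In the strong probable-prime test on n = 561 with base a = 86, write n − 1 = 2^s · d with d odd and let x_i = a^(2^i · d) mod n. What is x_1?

n − 1 = 560 = 2^4 · 35, so s = 4 and d = 35.
x_0 = 86^35 mod 561 = 188.
x_1 = 188^2 mod 561 = 1.

1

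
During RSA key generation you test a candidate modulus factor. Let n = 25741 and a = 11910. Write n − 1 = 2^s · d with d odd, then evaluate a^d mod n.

10865

n − 1 = 25740 = 2^2 · 6435, so s = 2 and d = 6435.
Repeated squaring mod 25741: 11910^1 ≡ 11910, 11910^2 ≡ 15190, 11910^4 ≡ 19517, 11910^8 ≡ 23712, 11910^16 ≡ 24022, 11910^32 ≡ 20487, 11910^64 ≡ 10164, 11910^128 ≡ 8263, 11910^256 ≡ 12037, 11910^512 ≡ 19021, 11910^1024 ≡ 8686, 11910^2048 ≡ 25466, 11910^4096 ≡ 24143.
6435 = 4096 + 2048 + 256 + 32 + 2 + 1, so 11910^6435 ≡ 24143·25466·12037·20487·15190·11910 ≡ 10865 (mod 25741).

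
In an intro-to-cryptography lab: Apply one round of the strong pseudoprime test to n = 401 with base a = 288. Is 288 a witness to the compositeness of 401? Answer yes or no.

no

n − 1 = 400 = 2^4 · 25, so s = 4 and d = 25.
x_0 = 288^25 mod 401 = 20.
x_0 is neither 1 nor 400, so continue squaring.
x_1 = 20^2 mod 401 = 400.
x_1 ≡ −1, so 288 is not a witness.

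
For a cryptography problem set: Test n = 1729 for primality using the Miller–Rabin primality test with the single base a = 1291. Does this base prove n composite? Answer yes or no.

no

n − 1 = 1728 = 2^6 · 27, so s = 6 and d = 27.
Repeated squaring mod 1729: 1291^1 ≡ 1291, 1291^2 ≡ 1654, 1291^4 ≡ 438, 1291^8 ≡ 1654, 1291^16 ≡ 438.
27 = 16 + 8 + 2 + 1, so 1291^27 ≡ 438·1654·1654·1291 ≡ 1728 (mod 1729).
x_0 = 1291^27 mod 1729 = 1728.
x_0 = 1728 ≡ −1, so 1291 is not a witness.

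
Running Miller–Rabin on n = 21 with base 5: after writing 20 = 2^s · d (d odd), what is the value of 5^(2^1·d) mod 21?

n − 1 = 20 = 2^2 · 5, so s = 2 and d = 5.
x_0 = 5^5 mod 21 = 17.
x_1 = 17^2 mod 21 = 16.

16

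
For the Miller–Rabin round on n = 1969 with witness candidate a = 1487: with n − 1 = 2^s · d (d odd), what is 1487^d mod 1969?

1933

n − 1 = 1968 = 2^4 · 123, so s = 4 and d = 123.
By repeated squaring, 1487^123 ≡ 1933 (mod 1969).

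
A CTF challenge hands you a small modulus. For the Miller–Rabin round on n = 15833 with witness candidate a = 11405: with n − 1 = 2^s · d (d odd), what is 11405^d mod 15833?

11124

n − 1 = 15832 = 2^3 · 1979, so s = 3 and d = 1979.
11405^1979 mod 15833 = 11124.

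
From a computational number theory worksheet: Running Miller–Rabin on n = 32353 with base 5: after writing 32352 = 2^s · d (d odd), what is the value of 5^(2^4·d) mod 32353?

n − 1 = 32352 = 2^5 · 1011, so s = 5 and d = 1011.
Repeated squaring mod 32353: 5^1 ≡ 5, 5^2 ≡ 25, 5^4 ≡ 625, 5^8 ≡ 2389, 5^16 ≡ 13193, 5^32 ≡ 28462, 5^64 ≡ 31030, 5^128 ≡ 3267, 5^256 ≡ 29152, 5^512 ≡ 22853.
1011 = 512 + 256 + 128 + 64 + 32 + 16 + 2 + 1, so 5^1011 ≡ 22853·29152·3267·31030·28462·13193·25·5 ≡ 13690 (mod 32353).
x_0 = 13690.
x_1 = 13690^2 mod 32353 = 27524.
x_2 = 27524^2 mod 32353 = 25081.
x_3 = 25081^2 mod 32353 = 17182.
x_4 = 17182^2 mod 32353 = 32352.

32352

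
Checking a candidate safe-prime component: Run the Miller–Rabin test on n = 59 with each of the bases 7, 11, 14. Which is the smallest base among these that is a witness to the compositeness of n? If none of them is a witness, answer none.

n − 1 = 58 = 2^1 · 29, so s = 1 and d = 29.
Base 7: x_0 = 7^29 mod 59 = 1. x_0 = 1, so 7 is not a witness.
Base 11: x_0 = 11^29 mod 59 = 58. x_0 = 58 ≡ −1, so 11 is not a witness.
Base 14: x_0 = 14^29 mod 59 = 58. x_0 = 58 ≡ −1, so 14 is not a witness.
No listed base is a witness for 59.

none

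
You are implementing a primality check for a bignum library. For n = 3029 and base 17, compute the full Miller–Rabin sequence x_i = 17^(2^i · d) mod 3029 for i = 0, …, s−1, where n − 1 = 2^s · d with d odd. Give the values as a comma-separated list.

n − 1 = 3028 = 2^2 · 757, so s = 2 and d = 757.
x_0 = 17^757 mod 3029 = 615.
x_1 = 615^2 mod 3029 = 2629.

615, 2629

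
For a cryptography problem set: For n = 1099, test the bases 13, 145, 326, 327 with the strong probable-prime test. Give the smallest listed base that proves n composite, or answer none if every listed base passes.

n − 1 = 1098 = 2^1 · 549, so s = 1 and d = 549.
Base 13: x_0 = 13^549 mod 1099 = 1098. x_0 = 1098 ≡ −1, so 13 is not a witness.
Base 145: x_0 = 145^549 mod 1099 = 1098. x_0 = 1098 ≡ −1, so 145 is not a witness.
Base 326: x_0 = 326^549 mod 1099 = 1. x_0 = 1, so 326 is not a witness.
Base 327: x_0 = 327^549 mod 1099 = 1098. x_0 = 1098 ≡ −1, so 327 is not a witness.
No listed base is a witness for 1099.

none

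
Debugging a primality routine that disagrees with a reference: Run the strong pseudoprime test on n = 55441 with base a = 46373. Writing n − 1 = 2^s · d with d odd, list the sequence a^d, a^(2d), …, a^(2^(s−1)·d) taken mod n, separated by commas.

49400, 13503, 41001, 55440

n − 1 = 55440 = 2^4 · 3465, so s = 4 and d = 3465.
x_0 = 46373^3465 mod 55441 = 49400.
x_1 = 49400^2 mod 55441 = 13503.
x_2 = 13503^2 mod 55441 = 41001.
x_3 = 41001^2 mod 55441 = 55440.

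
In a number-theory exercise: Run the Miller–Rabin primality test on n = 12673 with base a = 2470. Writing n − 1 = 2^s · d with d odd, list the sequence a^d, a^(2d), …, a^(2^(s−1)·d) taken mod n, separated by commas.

6878, 11248, 2945, 4693, 11248, 2945, 4693

n − 1 = 12672 = 2^7 · 99, so s = 7 and d = 99.
x_0 = 2470^99 mod 12673 = 6878.
x_1 = 6878^2 mod 12673 = 11248.
x_2 = 11248^2 mod 12673 = 2945.
x_3 = 2945^2 mod 12673 = 4693.
x_4 = 4693^2 mod 12673 = 11248.
x_5 = 11248^2 mod 12673 = 2945.
x_6 = 2945^2 mod 12673 = 4693.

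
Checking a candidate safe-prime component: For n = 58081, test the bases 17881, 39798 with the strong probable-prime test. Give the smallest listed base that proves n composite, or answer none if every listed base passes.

none

n − 1 = 58080 = 2^5 · 1815, so s = 5 and d = 1815.
Base 17881: x_0 = 17881^1815 mod 58081 = 5573. x_0 is neither 1 nor 58080, so continue squaring. x_1 = 5573^2 mod 58081 = 43075. x_2 = 43075^2 mod 58081 = 58080. x_2 ≡ −1, so 17881 is not a witness.
Base 39798: x_0 = 39798^1815 mod 58081 = 20650. x_0 is neither 1 nor 58080, so continue squaring. x_1 = 20650^2 mod 58081 = 49879. x_2 = 49879^2 mod 58081 = 15006. x_3 = 15006^2 mod 58081 = 58080. x_3 ≡ −1, so 39798 is not a witness.
No listed base is a witness for 58081.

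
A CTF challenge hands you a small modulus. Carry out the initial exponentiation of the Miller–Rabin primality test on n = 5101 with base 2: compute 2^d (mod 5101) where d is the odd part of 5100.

n − 1 = 5100 = 2^2 · 1275, so s = 2 and d = 1275.
2^1275 mod 5101 = 5000.

5000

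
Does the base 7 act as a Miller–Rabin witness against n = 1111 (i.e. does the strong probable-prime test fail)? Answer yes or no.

yes

n − 1 = 1110 = 2^1 · 555, so s = 1 and d = 555.
x_0 = 7^555 mod 1111 = 868.
x_0 ∉ {1, 1110} and s = 1, so 7 is a Miller–Rabin witness and 1111 is composite.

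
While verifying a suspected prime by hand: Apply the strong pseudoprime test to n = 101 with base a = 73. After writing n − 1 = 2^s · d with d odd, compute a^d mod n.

n − 1 = 100 = 2^2 · 25, so s = 2 and d = 25.
73^25 mod 101 = 10.

10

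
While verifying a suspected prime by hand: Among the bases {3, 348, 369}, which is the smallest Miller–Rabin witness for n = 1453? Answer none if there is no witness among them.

none

n − 1 = 1452 = 2^2 · 363, so s = 2 and d = 363.
Base 3: x_0 = 3^363 mod 1453 = 1. x_0 = 1, so 3 is not a witness.
Base 348: x_0 = 348^363 mod 1453 = 497. x_0 is neither 1 nor 1452, so continue squaring. x_1 = 497^2 mod 1453 = 1452. x_1 ≡ −1, so 348 is not a witness.
Base 369: x_0 = 369^363 mod 1453 = 1452. x_0 = 1452 ≡ −1, so 369 is not a witness.
No listed base is a witness for 1453.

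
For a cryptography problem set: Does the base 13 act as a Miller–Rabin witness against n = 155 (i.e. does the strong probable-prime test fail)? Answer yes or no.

yes

n − 1 = 154 = 2^1 · 77, so s = 1 and d = 77.
x_0 = 13^77 mod 155 = 48.
x_0 ∉ {1, 154} and s = 1, so 13 is a Miller–Rabin witness and 155 is composite.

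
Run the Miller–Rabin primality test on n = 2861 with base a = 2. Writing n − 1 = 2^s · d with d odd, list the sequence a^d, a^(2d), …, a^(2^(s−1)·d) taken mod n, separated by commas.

n − 1 = 2860 = 2^2 · 715, so s = 2 and d = 715.
x_0 = 2^715 mod 2861 = 1202.
x_1 = 1202^2 mod 2861 = 2860.

1202, 2860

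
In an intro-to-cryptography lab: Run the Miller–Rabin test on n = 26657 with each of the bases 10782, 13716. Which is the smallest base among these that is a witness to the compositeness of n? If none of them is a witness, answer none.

n − 1 = 26656 = 2^5 · 833, so s = 5 and d = 833.
Base 10782: x_0 = 10782^833 mod 26657 = 890. x_0 is neither 1 nor 26656, so continue squaring. x_1 = 890^2 mod 26657 = 19047. x_2 = 19047^2 mod 26657 = 13096. x_3 = 13096^2 mod 26657 = 20735. x_4 = 20735^2 mod 26657 = 16129. Reached i = s−1 = 4 without hitting −1: 10782 is a Miller–Rabin witness and 26657 is composite.
Base 13716: x_0 = 13716^833 mod 26657 = 19462. x_0 is neither 1 nor 26656, so continue squaring. x_1 = 19462^2 mod 26657 = 131. x_2 = 131^2 mod 26657 = 17161. x_3 = 17161^2 mod 26657 = 20042. x_4 = 20042^2 mod 26657 = 14088. Reached i = s−1 = 4 without hitting −1: 13716 is a Miller–Rabin witness and 26657 is composite.
The smallest witness among the given bases is 10782.

10782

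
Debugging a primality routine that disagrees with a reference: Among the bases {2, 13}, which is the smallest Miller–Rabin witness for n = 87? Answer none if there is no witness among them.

n − 1 = 86 = 2^1 · 43, so s = 1 and d = 43.
Base 2: x_0 = 2^43 mod 87 = 56. x_0 ∉ {1, 86} and s = 1, so 2 is a Miller–Rabin witness and 87 is composite.
Base 13: x_0 = 13^43 mod 87 = 13. x_0 ∉ {1, 86} and s = 1, so 13 is a Miller–Rabin witness and 87 is composite.
The smallest witness among the given bases is 2.

2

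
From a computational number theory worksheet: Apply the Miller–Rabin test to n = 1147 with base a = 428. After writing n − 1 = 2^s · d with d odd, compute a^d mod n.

249

n − 1 = 1146 = 2^1 · 573, so s = 1 and d = 573.
Repeated squaring mod 1147: 428^1 ≡ 428, 428^2 ≡ 811, 428^4 ≡ 490, 428^8 ≡ 377, 428^16 ≡ 1048, 428^32 ≡ 625, 428^64 ≡ 645, 428^128 ≡ 811, 428^256 ≡ 490, 428^512 ≡ 377.
573 = 512 + 32 + 16 + 8 + 4 + 1, so 428^573 ≡ 377·625·1048·377·490·428 ≡ 249 (mod 1147).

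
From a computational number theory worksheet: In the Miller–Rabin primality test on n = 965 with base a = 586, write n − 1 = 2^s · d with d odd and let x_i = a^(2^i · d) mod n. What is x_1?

821

n − 1 = 964 = 2^2 · 241, so s = 2 and d = 241.
x_0 = 586^241 mod 965 = 586.
x_1 = 586^2 mod 965 = 821.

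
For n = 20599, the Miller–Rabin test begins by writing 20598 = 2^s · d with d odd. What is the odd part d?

10299

Halving: 20598 → 10299; 10299 is odd.
So 20598 = 2^1 · 10299.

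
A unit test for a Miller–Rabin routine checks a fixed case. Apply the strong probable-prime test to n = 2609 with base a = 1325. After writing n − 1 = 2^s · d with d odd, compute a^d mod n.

n − 1 = 2608 = 2^4 · 163, so s = 4 and d = 163.
Repeated squaring mod 2609: 1325^1 ≡ 1325, 1325^2 ≡ 2377, 1325^4 ≡ 1644, 1325^8 ≡ 2421, 1325^16 ≡ 1427, 1325^32 ≡ 1309, 1325^64 ≡ 1977, 1325^128 ≡ 247.
163 = 128 + 32 + 2 + 1, so 1325^163 ≡ 247·1309·2377·1325 ≡ 2149 (mod 2609).

2149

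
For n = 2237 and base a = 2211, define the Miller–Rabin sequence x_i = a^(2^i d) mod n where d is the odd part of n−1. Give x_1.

n − 1 = 2236 = 2^2 · 559, so s = 2 and d = 559.
x_0 = 2211^559 mod 2237 = 1021.
x_1 = 1021^2 mod 2237 = 2236.

2236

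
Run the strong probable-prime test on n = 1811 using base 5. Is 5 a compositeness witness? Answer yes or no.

no

n − 1 = 1810 = 2^1 · 905, so s = 1 and d = 905.
Repeated squaring mod 1811: 5^1 ≡ 5, 5^2 ≡ 25, 5^4 ≡ 625, 5^8 ≡ 1260, 5^16 ≡ 1164, 5^32 ≡ 268, 5^64 ≡ 1195, 5^128 ≡ 957, 5^256 ≡ 1294, 5^512 ≡ 1072.
905 = 512 + 256 + 128 + 8 + 1, so 5^905 ≡ 1072·1294·957·1260·5 ≡ 1 (mod 1811).
x_0 = 5^905 mod 1811 = 1.
x_0 = 1, so 5 is not a witness.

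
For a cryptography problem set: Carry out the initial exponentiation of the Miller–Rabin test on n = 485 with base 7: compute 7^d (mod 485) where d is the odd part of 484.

n − 1 = 484 = 2^2 · 121, so s = 2 and d = 121.
7^121 mod 485 = 137.

137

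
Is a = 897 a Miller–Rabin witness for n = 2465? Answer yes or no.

n − 1 = 2464 = 2^5 · 77, so s = 5 and d = 77.
Repeated squaring mod 2465: 897^1 ≡ 897, 897^2 ≡ 1019, 897^4 ≡ 596, 897^8 ≡ 256, 897^16 ≡ 1446, 897^32 ≡ 596, 897^64 ≡ 256.
77 = 64 + 8 + 4 + 1, so 897^77 ≡ 256·256·596·897 ≡ 302 (mod 2465).
x_0 = 897^77 mod 2465 = 302.
x_0 is neither 1 nor 2464, so continue squaring.
x_1 = 302^2 mod 2465 = 2464.
x_1 ≡ −1, so 897 is not a witness.

no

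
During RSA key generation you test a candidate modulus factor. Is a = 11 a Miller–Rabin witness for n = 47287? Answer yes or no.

no

n − 1 = 47286 = 2^1 · 23643, so s = 1 and d = 23643.
Repeated squaring mod 47287: 11^1 ≡ 11, 11^2 ≡ 121, 11^4 ≡ 14641, 11^8 ≡ 6910, 11^16 ≡ 35517, 11^32 ≡ 29277, 11^64 ≡ 18567, 11^128 ≡ 11259, 11^256 ≡ 35921, 11^512 ≡ 45159, 11^1024 ≡ 36119, 11^2048 ≡ 28405, 11^4096 ≡ 33231, 11^8192 ≡ 6050, 11^16384 ≡ 2362.
23643 = 16384 + 4096 + 2048 + 1024 + 64 + 16 + 8 + 2 + 1, so 11^23643 ≡ 2362·33231·28405·36119·18567·35517·6910·121·11 ≡ 47286 (mod 47287).
x_0 = 11^23643 mod 47287 = 47286.
x_0 = 47286 ≡ −1, so 11 is not a witness.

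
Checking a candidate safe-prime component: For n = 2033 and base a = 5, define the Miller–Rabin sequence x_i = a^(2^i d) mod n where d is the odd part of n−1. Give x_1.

n − 1 = 2032 = 2^4 · 127, so s = 4 and d = 127.
Repeated squaring mod 2033: 5^1 ≡ 5, 5^2 ≡ 25, 5^4 ≡ 625, 5^8 ≡ 289, 5^16 ≡ 168, 5^32 ≡ 1795, 5^64 ≡ 1753.
127 = 64 + 32 + 16 + 8 + 4 + 2 + 1, so 5^127 ≡ 1753·1795·168·289·625·25·5 ≡ 1449 (mod 2033).
x_0 = 1449.
x_1 = 1449^2 mod 2033 = 1545.

1545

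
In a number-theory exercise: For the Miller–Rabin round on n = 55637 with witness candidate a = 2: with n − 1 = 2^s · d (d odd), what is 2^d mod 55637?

n − 1 = 55636 = 2^2 · 13909, so s = 2 and d = 13909.
Repeated squaring mod 55637: 2^1 ≡ 2, 2^2 ≡ 4, 2^4 ≡ 16, 2^8 ≡ 256, 2^16 ≡ 9899, 2^32 ≡ 13444, 2^64 ≡ 32160, 2^128 ≡ 29407, 2^256 ≡ 5758, 2^512 ≡ 50549, 2^1024 ≡ 16539, 2^2048 ≡ 27029, 2^4096 ≡ 53031, 2^8192 ≡ 3522.
13909 = 8192 + 4096 + 1024 + 512 + 64 + 16 + 4 + 1, so 2^13909 ≡ 3522·53031·16539·50549·32160·9899·16·2 ≡ 32738 (mod 55637).

32738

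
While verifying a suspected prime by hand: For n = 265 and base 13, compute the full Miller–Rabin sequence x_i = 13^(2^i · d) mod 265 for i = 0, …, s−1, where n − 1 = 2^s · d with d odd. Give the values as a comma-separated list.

n − 1 = 264 = 2^3 · 33, so s = 3 and d = 33.
x_0 = 13^33 mod 265 = 68.
x_1 = 68^2 mod 265 = 119.
x_2 = 119^2 mod 265 = 116.

68, 119, 116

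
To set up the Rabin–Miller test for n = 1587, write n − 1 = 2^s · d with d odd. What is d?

Halving: 1586 → 793; 793 is odd.
So 1586 = 2^1 · 793.

793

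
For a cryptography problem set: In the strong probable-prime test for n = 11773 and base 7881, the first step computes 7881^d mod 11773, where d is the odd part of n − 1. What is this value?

9719

n − 1 = 11772 = 2^2 · 2943, so s = 2 and d = 2943.
7881^2943 mod 11773 = 9719.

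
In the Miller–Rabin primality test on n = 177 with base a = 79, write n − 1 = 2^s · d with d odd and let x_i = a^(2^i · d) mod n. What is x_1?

n − 1 = 176 = 2^4 · 11, so s = 4 and d = 11.
By repeated squaring, 79^11 ≡ 175 (mod 177).
x_0 = 175.
x_1 = 175^2 mod 177 = 4.

4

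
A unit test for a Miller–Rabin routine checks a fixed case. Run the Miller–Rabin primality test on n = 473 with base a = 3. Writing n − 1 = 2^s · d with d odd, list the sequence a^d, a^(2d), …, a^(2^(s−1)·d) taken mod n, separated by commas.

n − 1 = 472 = 2^3 · 59, so s = 3 and d = 59.
x_0 = 3^59 mod 473 = 26.
x_1 = 26^2 mod 473 = 203.
x_2 = 203^2 mod 473 = 58.

26, 203, 58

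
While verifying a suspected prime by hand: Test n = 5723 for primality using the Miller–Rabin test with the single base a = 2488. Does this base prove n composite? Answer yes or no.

yes

n − 1 = 5722 = 2^1 · 2861, so s = 1 and d = 2861.
x_0 = 2488^2861 mod 5723 = 5284.
x_0 ∉ {1, 5722} and s = 1, so 2488 is a Miller–Rabin witness and 5723 is composite.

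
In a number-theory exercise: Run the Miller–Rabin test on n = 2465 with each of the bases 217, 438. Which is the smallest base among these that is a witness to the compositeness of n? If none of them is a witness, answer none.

n − 1 = 2464 = 2^5 · 77, so s = 5 and d = 77.
Base 217: x_0 = 217^77 mod 2465 = 1322. x_0 is neither 1 nor 2464, so continue squaring. x_1 = 1322^2 mod 2465 = 2464. x_1 ≡ −1, so 217 is not a witness.
Base 438: x_0 = 438^77 mod 2465 = 2308. x_0 is neither 1 nor 2464, so continue squaring. x_1 = 2308^2 mod 2465 = 2464. x_1 ≡ −1, so 438 is not a witness.
No listed base is a witness for 2465.

none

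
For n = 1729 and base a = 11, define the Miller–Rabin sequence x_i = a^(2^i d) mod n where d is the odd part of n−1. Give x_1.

n − 1 = 1728 = 2^6 · 27, so s = 6 and d = 27.
Repeated squaring mod 1729: 11^1 ≡ 11, 11^2 ≡ 121, 11^4 ≡ 809, 11^8 ≡ 919, 11^16 ≡ 809.
27 = 16 + 8 + 2 + 1, so 11^27 ≡ 809·919·121·11 ≡ 1331 (mod 1729).
x_0 = 1331.
x_1 = 1331^2 mod 1729 = 1065.

1065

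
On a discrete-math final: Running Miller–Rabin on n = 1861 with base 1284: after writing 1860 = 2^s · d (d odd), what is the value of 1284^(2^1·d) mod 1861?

n − 1 = 1860 = 2^2 · 465, so s = 2 and d = 465.
x_0 = 1284^465 mod 1861 = 1.
x_1 = 1^2 mod 1861 = 1.

1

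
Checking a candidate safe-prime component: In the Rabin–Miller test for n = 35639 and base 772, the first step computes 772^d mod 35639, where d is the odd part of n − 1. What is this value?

n − 1 = 35638 = 2^1 · 17819, so s = 1 and d = 17819.
772^17819 mod 35639 = 33139.

33139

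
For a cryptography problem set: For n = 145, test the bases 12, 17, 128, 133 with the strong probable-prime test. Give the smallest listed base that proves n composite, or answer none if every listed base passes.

n − 1 = 144 = 2^4 · 9, so s = 4 and d = 9.
Base 12: x_0 = 12^9 mod 145 = 12. x_0 is neither 1 nor 144, so continue squaring. x_1 = 12^2 mod 145 = 144. x_1 ≡ −1, so 12 is not a witness.
Base 17: x_0 = 17^9 mod 145 = 17. x_0 is neither 1 nor 144, so continue squaring. x_1 = 17^2 mod 145 = 144. x_1 ≡ −1, so 17 is not a witness.
Base 128: x_0 = 128^9 mod 145 = 128. x_0 is neither 1 nor 144, so continue squaring. x_1 = 128^2 mod 145 = 144. x_1 ≡ −1, so 128 is not a witness.
Base 133: x_0 = 133^9 mod 145 = 133. x_0 is neither 1 nor 144, so continue squaring. x_1 = 133^2 mod 145 = 144. x_1 ≡ −1, so 133 is not a witness.
No listed base is a witness for 145.

none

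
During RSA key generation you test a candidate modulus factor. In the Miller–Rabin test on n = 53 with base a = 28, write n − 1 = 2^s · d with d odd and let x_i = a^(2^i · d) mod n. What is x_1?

1

n − 1 = 52 = 2^2 · 13, so s = 2 and d = 13.
x_0 = 28^13 mod 53 = 1.
x_1 = 1^2 mod 53 = 1.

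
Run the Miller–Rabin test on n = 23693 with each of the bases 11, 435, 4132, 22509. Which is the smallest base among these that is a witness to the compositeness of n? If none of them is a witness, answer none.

n − 1 = 23692 = 2^2 · 5923, so s = 2 and d = 5923.
Base 11: x_0 = 11^5923 mod 23693 = 10632. x_0 is neither 1 nor 23692, so continue squaring. x_1 = 10632^2 mod 23693 = 121. Reached i = s−1 = 1 without hitting −1: 11 is a Miller–Rabin witness and 23693 is composite.
Base 435: x_0 = 435^5923 mod 23693 = 435. x_0 is neither 1 nor 23692, so continue squaring. x_1 = 435^2 mod 23693 = 23374. Reached i = s−1 = 1 without hitting −1: 435 is a Miller–Rabin witness and 23693 is composite.
Base 4132: x_0 = 4132^5923 mod 23693 = 9034. x_0 is neither 1 nor 23692, so continue squaring. x_1 = 9034^2 mod 23693 = 14464. Reached i = s−1 = 1 without hitting −1: 4132 is a Miller–Rabin witness and 23693 is composite.
Base 22509: x_0 = 22509^5923 mod 23693 = 22509. x_0 is neither 1 nor 23692, so continue squaring. x_1 = 22509^2 mod 23693 = 3969. Reached i = s−1 = 1 without hitting −1: 22509 is a Miller–Rabin witness and 23693 is composite.
The smallest witness among the given bases is 11.

11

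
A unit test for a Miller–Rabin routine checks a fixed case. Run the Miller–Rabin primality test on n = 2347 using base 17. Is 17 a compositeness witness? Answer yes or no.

no

n − 1 = 2346 = 2^1 · 1173, so s = 1 and d = 1173.
By repeated squaring, 17^1173 ≡ 1 (mod 2347).
x_0 = 17^1173 mod 2347 = 1.
x_0 = 1, so 17 is not a witness.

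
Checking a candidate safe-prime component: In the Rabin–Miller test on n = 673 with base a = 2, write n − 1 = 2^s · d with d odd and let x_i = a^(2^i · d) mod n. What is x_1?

326

n − 1 = 672 = 2^5 · 21, so s = 5 and d = 21.
Repeated squaring mod 673: 2^1 ≡ 2, 2^2 ≡ 4, 2^4 ≡ 16, 2^8 ≡ 256, 2^16 ≡ 255.
21 = 16 + 4 + 1, so 2^21 ≡ 255·16·2 ≡ 84 (mod 673).
x_0 = 84.
x_1 = 84^2 mod 673 = 326.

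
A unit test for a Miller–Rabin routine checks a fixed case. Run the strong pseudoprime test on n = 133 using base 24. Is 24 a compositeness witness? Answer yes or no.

n − 1 = 132 = 2^2 · 33, so s = 2 and d = 33.
x_0 = 24^33 mod 133 = 83.
x_0 is neither 1 nor 132, so continue squaring.
x_1 = 83^2 mod 133 = 106.
Reached i = s−1 = 1 without hitting −1: 24 is a Miller–Rabin witness and 133 is composite.

yes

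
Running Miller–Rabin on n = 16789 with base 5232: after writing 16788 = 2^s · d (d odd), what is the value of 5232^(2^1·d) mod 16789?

5741

n − 1 = 16788 = 2^2 · 4197, so s = 2 and d = 4197.
x_0 = 5232^4197 mod 16789 = 3429.
x_1 = 3429^2 mod 16789 = 5741.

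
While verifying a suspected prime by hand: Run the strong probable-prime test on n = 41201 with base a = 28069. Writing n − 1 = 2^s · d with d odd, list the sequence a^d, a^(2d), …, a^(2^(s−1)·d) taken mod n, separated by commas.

26189, 31875, 40166, 41200

n − 1 = 41200 = 2^4 · 2575, so s = 4 and d = 2575.
x_0 = 28069^2575 mod 41201 = 26189.
x_1 = 26189^2 mod 41201 = 31875.
x_2 = 31875^2 mod 41201 = 40166.
x_3 = 40166^2 mod 41201 = 41200.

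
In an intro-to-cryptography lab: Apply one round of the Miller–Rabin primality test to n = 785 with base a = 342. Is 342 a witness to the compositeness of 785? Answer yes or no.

no

n − 1 = 784 = 2^4 · 49, so s = 4 and d = 49.
Repeated squaring mod 785: 342^1 ≡ 342, 342^2 ≡ 784, 342^4 ≡ 1, 342^8 ≡ 1, 342^16 ≡ 1, 342^32 ≡ 1.
49 = 32 + 16 + 1, so 342^49 ≡ 1·1·342 ≡ 342 (mod 785).
x_0 = 342^49 mod 785 = 342.
x_0 is neither 1 nor 784, so continue squaring.
x_1 = 342^2 mod 785 = 784.
x_1 ≡ −1, so 342 is not a witness.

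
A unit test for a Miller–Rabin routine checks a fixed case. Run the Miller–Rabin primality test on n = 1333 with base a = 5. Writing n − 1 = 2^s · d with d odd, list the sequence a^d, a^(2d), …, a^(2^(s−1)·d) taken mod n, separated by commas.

n − 1 = 1332 = 2^2 · 333, so s = 2 and d = 333.
x_0 = 5^333 mod 1333 = 32.
x_1 = 32^2 mod 1333 = 1024.

32, 1024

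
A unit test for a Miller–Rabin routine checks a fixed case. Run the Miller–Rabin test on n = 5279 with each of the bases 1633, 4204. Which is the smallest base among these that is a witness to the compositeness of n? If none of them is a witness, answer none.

n − 1 = 5278 = 2^1 · 2639, so s = 1 and d = 2639.
Base 1633: x_0 = 1633^2639 mod 5279 = 1. x_0 = 1, so 1633 is not a witness.
Base 4204: x_0 = 4204^2639 mod 5279 = 5278. x_0 = 5278 ≡ −1, so 4204 is not a witness.
No listed base is a witness for 5279.

none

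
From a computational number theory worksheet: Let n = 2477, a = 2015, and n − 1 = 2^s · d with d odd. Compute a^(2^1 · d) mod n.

n − 1 = 2476 = 2^2 · 619, so s = 2 and d = 619.
x_0 = 2015^619 mod 2477 = 2476.
x_1 = 2476^2 mod 2477 = 1.

1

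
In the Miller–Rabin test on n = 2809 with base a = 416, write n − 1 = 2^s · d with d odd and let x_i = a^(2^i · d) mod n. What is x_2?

1485

n − 1 = 2808 = 2^3 · 351, so s = 3 and d = 351.
x_0 = 416^351 mod 2809 = 606.
x_1 = 606^2 mod 2809 = 2066.
x_2 = 2066^2 mod 2809 = 1485.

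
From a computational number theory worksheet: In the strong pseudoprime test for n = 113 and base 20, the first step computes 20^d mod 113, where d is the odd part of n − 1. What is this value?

71

n − 1 = 112 = 2^4 · 7, so s = 4 and d = 7.
20^7 mod 113 = 71.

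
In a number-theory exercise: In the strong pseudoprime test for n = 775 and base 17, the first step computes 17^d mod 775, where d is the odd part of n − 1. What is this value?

773

n − 1 = 774 = 2^1 · 387, so s = 1 and d = 387.
17^387 mod 775 = 773.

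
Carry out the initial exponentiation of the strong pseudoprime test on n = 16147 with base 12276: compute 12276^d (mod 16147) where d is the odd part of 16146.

4096

n − 1 = 16146 = 2^1 · 8073, so s = 1 and d = 8073.
12276^8073 mod 16147 = 4096.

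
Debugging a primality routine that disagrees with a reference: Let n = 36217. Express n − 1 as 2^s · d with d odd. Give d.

Halving: 36216 → 18108 → 9054 → 4527; 4527 is odd.
So 36216 = 2^3 · 4527.

4527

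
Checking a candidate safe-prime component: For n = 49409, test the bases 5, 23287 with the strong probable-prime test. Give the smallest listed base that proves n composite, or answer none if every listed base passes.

none

n − 1 = 49408 = 2^8 · 193, so s = 8 and d = 193.
Base 5: x_0 = 5^193 mod 49409 = 28240. x_0 is neither 1 nor 49408, so continue squaring. x_1 = 28240^2 mod 49409 = 36340. x_2 = 36340^2 mod 49409 = 41257. x_3 = 41257^2 mod 49409 = 49408. x_3 ≡ −1, so 5 is not a witness.
Base 23287: x_0 = 23287^193 mod 49409 = 45637. x_0 is neither 1 nor 49408, so continue squaring. x_1 = 45637^2 mod 49409 = 47601. x_2 = 47601^2 mod 49409 = 7870. x_3 = 7870^2 mod 49409 = 27423. x_4 = 27423^2 mod 49409 = 15949. x_5 = 15949^2 mod 49409 = 13069. x_6 = 13069^2 mod 49409 = 41257. x_7 = 41257^2 mod 49409 = 49408. x_7 ≡ −1, so 23287 is not a witness.
No listed base is a witness for 49409.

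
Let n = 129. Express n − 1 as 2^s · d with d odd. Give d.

1

Halving: 128 → 64 → 32 → 16 → 8 → 4 → 2 → 1; 1 is odd.
So 128 = 2^7 · 1.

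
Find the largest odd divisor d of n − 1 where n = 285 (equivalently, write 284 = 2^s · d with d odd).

Halving: 284 → 142 → 71; 71 is odd.
So 284 = 2^2 · 71.

71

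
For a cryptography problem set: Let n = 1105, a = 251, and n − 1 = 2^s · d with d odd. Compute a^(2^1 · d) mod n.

781

n − 1 = 1104 = 2^4 · 69, so s = 4 and d = 69.
x_0 = 251^69 mod 1105 = 506.
x_1 = 506^2 mod 1105 = 781.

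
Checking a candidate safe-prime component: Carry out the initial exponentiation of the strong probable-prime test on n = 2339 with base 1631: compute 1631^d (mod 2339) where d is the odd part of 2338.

n − 1 = 2338 = 2^1 · 1169, so s = 1 and d = 1169.
1631^1169 mod 2339 = 2338.

2338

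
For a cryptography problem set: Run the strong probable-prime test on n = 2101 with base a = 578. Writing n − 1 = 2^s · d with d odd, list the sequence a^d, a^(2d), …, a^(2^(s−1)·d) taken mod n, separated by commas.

n − 1 = 2100 = 2^2 · 525, so s = 2 and d = 525.
x_0 = 578^525 mod 2101 = 32.
x_1 = 32^2 mod 2101 = 1024.

32, 1024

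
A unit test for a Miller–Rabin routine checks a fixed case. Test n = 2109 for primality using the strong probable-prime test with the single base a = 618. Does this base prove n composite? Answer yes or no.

n − 1 = 2108 = 2^2 · 527, so s = 2 and d = 527.
x_0 = 618^527 mod 2109 = 972.
x_0 is neither 1 nor 2108, so continue squaring.
x_1 = 972^2 mod 2109 = 2061.
Reached i = s−1 = 1 without hitting −1: 618 is a Miller–Rabin witness and 2109 is composite.

yes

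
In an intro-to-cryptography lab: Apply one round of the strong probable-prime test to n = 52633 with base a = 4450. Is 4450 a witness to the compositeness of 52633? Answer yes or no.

yes

n − 1 = 52632 = 2^3 · 6579, so s = 3 and d = 6579.
x_0 = 4450^6579 mod 52633 = 7930.
x_0 is neither 1 nor 52632, so continue squaring.
x_1 = 7930^2 mod 52633 = 41098.
x_2 = 41098^2 mod 52633 = 1.
x_2 = 1 but x_1 ≠ ±1, a nontrivial square root of 1 — 4450 is a witness and 52633 is composite.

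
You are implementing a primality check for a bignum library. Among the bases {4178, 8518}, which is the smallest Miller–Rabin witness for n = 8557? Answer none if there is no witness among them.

8518

n − 1 = 8556 = 2^2 · 2139, so s = 2 and d = 2139.
Base 4178: x_0 = 4178^2139 mod 8557 = 8556. x_0 = 8556 ≡ −1, so 4178 is not a witness.
Base 8518: x_0 = 8518^2139 mod 8557 = 514. x_0 is neither 1 nor 8556, so continue squaring. x_1 = 514^2 mod 8557 = 7486. Reached i = s−1 = 1 without hitting −1: 8518 is a Miller–Rabin witness and 8557 is composite.
The smallest witness among the given bases is 8518.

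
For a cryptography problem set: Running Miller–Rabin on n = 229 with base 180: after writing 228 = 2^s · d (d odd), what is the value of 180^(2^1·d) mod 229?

1

n − 1 = 228 = 2^2 · 57, so s = 2 and d = 57.
x_0 = 180^57 mod 229 = 1.
x_1 = 1^2 mod 229 = 1.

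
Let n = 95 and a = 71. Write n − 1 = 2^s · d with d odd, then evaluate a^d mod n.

51

n − 1 = 94 = 2^1 · 47, so s = 1 and d = 47.
71^47 mod 95 = 51.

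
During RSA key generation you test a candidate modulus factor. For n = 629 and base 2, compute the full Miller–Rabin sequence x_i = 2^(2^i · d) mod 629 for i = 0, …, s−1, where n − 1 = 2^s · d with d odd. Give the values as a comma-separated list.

n − 1 = 628 = 2^2 · 157, so s = 2 and d = 157.
x_0 = 2^157 mod 629 = 15.
x_1 = 15^2 mod 629 = 225.

15, 225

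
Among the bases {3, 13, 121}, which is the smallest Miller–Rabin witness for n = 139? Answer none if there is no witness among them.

n − 1 = 138 = 2^1 · 69, so s = 1 and d = 69.
Base 3: x_0 = 3^69 mod 139 = 138. x_0 = 138 ≡ −1, so 3 is not a witness.
Base 13: x_0 = 13^69 mod 139 = 1. x_0 = 1, so 13 is not a witness.
Base 121: x_0 = 121^69 mod 139 = 1. x_0 = 1, so 121 is not a witness.
No listed base is a witness for 139.

none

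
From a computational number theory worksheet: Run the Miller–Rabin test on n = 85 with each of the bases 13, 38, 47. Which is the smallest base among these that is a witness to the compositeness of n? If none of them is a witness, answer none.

n − 1 = 84 = 2^2 · 21, so s = 2 and d = 21.
Base 13: x_0 = 13^21 mod 85 = 13. x_0 is neither 1 nor 84, so continue squaring. x_1 = 13^2 mod 85 = 84. x_1 ≡ −1, so 13 is not a witness.
Base 38: x_0 = 38^21 mod 85 = 38. x_0 is neither 1 nor 84, so continue squaring. x_1 = 38^2 mod 85 = 84. x_1 ≡ −1, so 38 is not a witness.
Base 47: x_0 = 47^21 mod 85 = 47. x_0 is neither 1 nor 84, so continue squaring. x_1 = 47^2 mod 85 = 84. x_1 ≡ −1, so 47 is not a witness.
No listed base is a witness for 85.

none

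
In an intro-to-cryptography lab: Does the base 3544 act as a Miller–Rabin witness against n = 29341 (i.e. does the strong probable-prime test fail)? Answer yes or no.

no

n − 1 = 29340 = 2^2 · 7335, so s = 2 and d = 7335.
Repeated squaring mod 29341: 3544^1 ≡ 3544, 3544^2 ≡ 1988, 3544^4 ≡ 20450, 3544^8 ≡ 5227, 3544^16 ≡ 5058, 3544^32 ≡ 27353, 3544^64 ≡ 20450, 3544^128 ≡ 5227, 3544^256 ≡ 5058, 3544^512 ≡ 27353, 3544^1024 ≡ 20450, 3544^2048 ≡ 5227, 3544^4096 ≡ 5058.
7335 = 4096 + 2048 + 1024 + 128 + 32 + 4 + 2 + 1, so 3544^7335 ≡ 5058·5227·20450·5227·27353·20450·1988·3544 ≡ 10847 (mod 29341).
x_0 = 3544^7335 mod 29341 = 10847.
x_0 is neither 1 nor 29340, so continue squaring.
x_1 = 10847^2 mod 29341 = 29340.
x_1 ≡ −1, so 3544 is not a witness.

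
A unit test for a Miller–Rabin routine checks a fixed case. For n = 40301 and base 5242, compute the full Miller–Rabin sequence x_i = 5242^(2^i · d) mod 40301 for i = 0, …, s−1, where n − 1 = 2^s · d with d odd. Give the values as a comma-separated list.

6806, 15787

n − 1 = 40300 = 2^2 · 10075, so s = 2 and d = 10075.
x_0 = 5242^10075 mod 40301 = 6806.
x_1 = 6806^2 mod 40301 = 15787.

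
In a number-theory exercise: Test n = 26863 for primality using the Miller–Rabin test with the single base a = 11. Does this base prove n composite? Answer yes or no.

no

n − 1 = 26862 = 2^1 · 13431, so s = 1 and d = 13431.
Repeated squaring mod 26863: 11^1 ≡ 11, 11^2 ≡ 121, 11^4 ≡ 14641, 11^8 ≡ 19004, 11^16 ≡ 5844, 11^32 ≡ 9463, 11^64 ≡ 13990, 11^128 ≡ 23145, 11^256 ≡ 15942, 11^512 ≡ 23384, 11^1024 ≡ 15091, 11^2048 ≡ 20630, 11^4096 ≡ 6391, 11^8192 ≡ 13121.
13431 = 8192 + 4096 + 1024 + 64 + 32 + 16 + 4 + 2 + 1, so 11^13431 ≡ 13121·6391·15091·13990·9463·5844·14641·121·11 ≡ 26862 (mod 26863).
x_0 = 11^13431 mod 26863 = 26862.
x_0 = 26862 ≡ −1, so 11 is not a witness.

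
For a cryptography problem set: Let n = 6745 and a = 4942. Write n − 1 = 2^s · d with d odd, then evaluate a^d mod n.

n − 1 = 6744 = 2^3 · 843, so s = 3 and d = 843.
Repeated squaring mod 6745: 4942^1 ≡ 4942, 4942^2 ≡ 6464, 4942^4 ≡ 4766, 4942^8 ≡ 4341, 4942^16 ≡ 5496, 4942^32 ≡ 1906, 4942^64 ≡ 4026, 4942^128 ≡ 441, 4942^256 ≡ 5621, 4942^512 ≡ 2061.
843 = 512 + 256 + 64 + 8 + 2 + 1, so 4942^843 ≡ 2061·5621·4026·4341·6464·4942 ≡ 5028 (mod 6745).

5028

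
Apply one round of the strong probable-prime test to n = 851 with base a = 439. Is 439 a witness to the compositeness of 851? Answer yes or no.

n − 1 = 850 = 2^1 · 425, so s = 1 and d = 425.
x_0 = 439^425 mod 851 = 335.
x_0 ∉ {1, 850} and s = 1, so 439 is a Miller–Rabin witness and 851 is composite.

yes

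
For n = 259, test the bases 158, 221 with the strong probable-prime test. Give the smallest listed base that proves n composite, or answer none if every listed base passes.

221

n − 1 = 258 = 2^1 · 129, so s = 1 and d = 129.
Base 158: x_0 = 158^129 mod 259 = 1. x_0 = 1, so 158 is not a witness.
Base 221: x_0 = 221^129 mod 259 = 36. x_0 ∉ {1, 258} and s = 1, so 221 is a Miller–Rabin witness and 259 is composite.
The smallest witness among the given bases is 221.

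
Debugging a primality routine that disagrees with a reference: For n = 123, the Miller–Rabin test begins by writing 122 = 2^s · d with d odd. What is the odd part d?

Halving: 122 → 61; 61 is odd.
So 122 = 2^1 · 61.

61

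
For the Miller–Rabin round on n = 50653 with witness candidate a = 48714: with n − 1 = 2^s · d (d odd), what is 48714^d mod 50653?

31666

n − 1 = 50652 = 2^2 · 12663, so s = 2 and d = 12663.
48714^12663 mod 50653 = 31666.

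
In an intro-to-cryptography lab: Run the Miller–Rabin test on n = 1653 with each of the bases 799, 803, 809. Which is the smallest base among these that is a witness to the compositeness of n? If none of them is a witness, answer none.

n − 1 = 1652 = 2^2 · 413, so s = 2 and d = 413.
Base 799: x_0 = 799^413 mod 1653 = 1. x_0 = 1, so 799 is not a witness.
Base 803: x_0 = 803^413 mod 1653 = 1277. x_0 is neither 1 nor 1652, so continue squaring. x_1 = 1277^2 mod 1653 = 871. Reached i = s−1 = 1 without hitting −1: 803 is a Miller–Rabin witness and 1653 is composite.
Base 809: x_0 = 809^413 mod 1653 = 824. x_0 is neither 1 nor 1652, so continue squaring. x_1 = 824^2 mod 1653 = 1246. Reached i = s−1 = 1 without hitting −1: 809 is a Miller–Rabin witness and 1653 is composite.
The smallest witness among the given bases is 803.

803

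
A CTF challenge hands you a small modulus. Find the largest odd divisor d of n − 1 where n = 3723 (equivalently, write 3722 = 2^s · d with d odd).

1861

Halving: 3722 → 1861; 1861 is odd.
So 3722 = 2^1 · 1861.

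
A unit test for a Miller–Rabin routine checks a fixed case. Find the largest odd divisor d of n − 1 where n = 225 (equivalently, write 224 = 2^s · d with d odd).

7

Halving: 224 → 112 → 56 → 28 → 14 → 7; 7 is odd.
So 224 = 2^5 · 7.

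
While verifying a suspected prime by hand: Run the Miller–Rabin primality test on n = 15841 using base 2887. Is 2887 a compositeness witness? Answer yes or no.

n − 1 = 15840 = 2^5 · 495, so s = 5 and d = 495.
x_0 = 2887^495 mod 15841 = 3380.
x_0 is neither 1 nor 15840, so continue squaring.
x_1 = 3380^2 mod 15841 = 3039.
x_2 = 3039^2 mod 15841 = 218.
x_3 = 218^2 mod 15841 = 1.
x_3 = 1 but x_2 ≠ ±1, a nontrivial square root of 1 — 2887 is a witness and 15841 is composite.

yes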